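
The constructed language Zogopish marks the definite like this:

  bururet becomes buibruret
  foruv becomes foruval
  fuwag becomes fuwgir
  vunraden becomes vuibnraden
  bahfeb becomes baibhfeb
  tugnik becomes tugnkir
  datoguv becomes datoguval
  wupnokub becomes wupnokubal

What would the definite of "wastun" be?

wastunal

wupnokub and bahfeb both end in -b yet inflect differently (wupnokubal, baibhfeb), so the final letter is not what conditions the rule; the last vowel is.
"wastun" has last vowel 'u'. The stems whose last vowel is 'u' (datoguv → datoguval, wupnokub → wupnokubal, foruv → foruval) add -al.
So wastun → wastunal.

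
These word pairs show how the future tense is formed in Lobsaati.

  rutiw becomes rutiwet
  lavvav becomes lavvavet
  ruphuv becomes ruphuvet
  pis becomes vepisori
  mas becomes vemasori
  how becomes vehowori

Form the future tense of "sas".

vesasori

rutiw and how both end in -w yet inflect differently (rutiwet, vehowori), so the final letter is not what conditions the rule; the number of vowels is.
"sas" has 1 vowel. The stems with 1 vowel (pis → vepisori, mas → vemasori, how → vehowori) add ve- … -ori around the stem.
So sas → vesasori.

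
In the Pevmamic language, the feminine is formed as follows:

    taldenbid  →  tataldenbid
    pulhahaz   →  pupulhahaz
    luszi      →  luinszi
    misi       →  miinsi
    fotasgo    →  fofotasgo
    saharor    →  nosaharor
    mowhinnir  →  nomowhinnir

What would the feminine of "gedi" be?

geindi

luszi and mowhinnir both have last vowel 'i' yet inflect differently (luinszi, nomowhinnir), so the last vowel is not what conditions the rule; the final letter is.
"gedi" ends in -i. The stems ending in -i (luszi → luinszi, misi → miinsi) insert -in- after the first vowel.
So gedi → geindi.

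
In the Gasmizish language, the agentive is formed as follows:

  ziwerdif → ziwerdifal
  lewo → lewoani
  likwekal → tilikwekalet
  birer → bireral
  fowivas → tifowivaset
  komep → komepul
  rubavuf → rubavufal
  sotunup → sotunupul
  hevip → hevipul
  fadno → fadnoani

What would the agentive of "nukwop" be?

nukwopul

"nukwop" ends in -p. The stems ending in -p (komep → komepul, hevip → hevipul, sotunup → sotunupul) add -ul.
The other patterns: stems ending in -l or -s add ti- … -et around the stem; stems ending in -o add -ani; stems ending in -f or -r add -al.
So nukwop → nukwopul.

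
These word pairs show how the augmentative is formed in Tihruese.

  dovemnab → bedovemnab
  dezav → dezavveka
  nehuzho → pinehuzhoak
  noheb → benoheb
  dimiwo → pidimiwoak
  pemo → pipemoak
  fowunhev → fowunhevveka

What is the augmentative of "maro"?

pimaroak

fowunhev and noheb both have last vowel 'e' yet inflect differently (fowunhevveka, benoheb), so the last vowel is not what conditions the rule; the final letter is.
"maro" ends in -o. The stems ending in -o (nehuzho → pinehuzhoak, dimiwo → pidimiwoak, pemo → pipemoak) add pi- … -ak around the stem.
So maro → pimaroak.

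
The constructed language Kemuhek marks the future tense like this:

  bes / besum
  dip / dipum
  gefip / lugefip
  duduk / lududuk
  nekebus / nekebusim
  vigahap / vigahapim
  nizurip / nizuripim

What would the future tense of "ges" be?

gesum

"ges" has 1 vowel. The stems with 1 vowel (bes → besum, dip → dipum) add -um.
The other patterns: stems with 2 vowels add the prefix lu-; stems with 3 vowels add -im.
So ges → gesum.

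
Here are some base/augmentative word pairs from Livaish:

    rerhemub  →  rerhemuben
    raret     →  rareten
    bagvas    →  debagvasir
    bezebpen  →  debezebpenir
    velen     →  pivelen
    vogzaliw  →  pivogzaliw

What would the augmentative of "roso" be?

bezebpen and velen both end in -n yet inflect differently (debezebpenir, pivelen), so the final letter is not what conditions the rule; the first letter is.
"roso" begins with r-. The stems beginning with r- (rerhemub → rerhemuben, raret → rareten) add -en.
So roso → rosoen.

rosoen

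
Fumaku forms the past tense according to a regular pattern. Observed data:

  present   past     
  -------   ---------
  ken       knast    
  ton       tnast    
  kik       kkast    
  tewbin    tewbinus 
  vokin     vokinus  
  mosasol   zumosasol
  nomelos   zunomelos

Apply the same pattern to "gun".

ken and tewbin both end in -n yet inflect differently (knast, tewbinus), so the final letter is not what conditions the rule; the number of vowels is.
"gun" has 1 vowel. The stems with 1 vowel (ken → knast, ton → tnast, kik → kkast) delete the last vowel and add -ast.
So gun → gnast.

gnast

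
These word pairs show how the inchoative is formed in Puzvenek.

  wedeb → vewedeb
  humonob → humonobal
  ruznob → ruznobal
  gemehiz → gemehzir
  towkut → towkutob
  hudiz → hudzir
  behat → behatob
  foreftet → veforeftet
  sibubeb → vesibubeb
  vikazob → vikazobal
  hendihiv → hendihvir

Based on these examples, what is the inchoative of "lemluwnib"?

wedeb and ruznob both end in -b yet inflect differently (vewedeb, ruznobal), so the final letter is not what conditions the rule; the last vowel is.
"lemluwnib" has last vowel 'i'. The stems whose last vowel is 'i' (gemehiz → gemehzir, hudiz → hudzir, hendihiv → hendihvir) delete the last vowel and add -ir.
So lemluwnib → lemluwnbir.

lemluwnbir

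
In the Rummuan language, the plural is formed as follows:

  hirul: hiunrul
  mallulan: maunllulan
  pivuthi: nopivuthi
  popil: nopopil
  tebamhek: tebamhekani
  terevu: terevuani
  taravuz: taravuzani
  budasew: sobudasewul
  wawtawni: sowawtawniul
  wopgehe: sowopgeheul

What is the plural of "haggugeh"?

haunggugeh

hirul and popil both end in -l yet inflect differently (hiunrul, nopopil), so the final letter is not what conditions the rule; the first letter is.
"haggugeh" begins with h-. The one such stem in the data (hirul → hiunrul) inserts -un- after the first vowel (as does mallulan), so the same rule applies.
So haggugeh → haunggugeh.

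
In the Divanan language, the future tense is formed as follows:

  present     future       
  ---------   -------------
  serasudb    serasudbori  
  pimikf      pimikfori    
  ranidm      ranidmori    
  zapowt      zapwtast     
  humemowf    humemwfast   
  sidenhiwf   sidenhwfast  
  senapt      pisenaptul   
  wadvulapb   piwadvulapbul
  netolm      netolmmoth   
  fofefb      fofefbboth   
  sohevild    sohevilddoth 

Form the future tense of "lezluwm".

"lezluwm" has second-to-last letter 'w'. The stems whose second-to-last letter is 'w' (zapowt → zapwtast, humemowf → humemwfast, sidenhiwf → sidenhwfast) delete the last vowel and add -ast.
The other patterns: stems whose second-to-last letter is 'd' or 'k' add -ori; stems whose second-to-last letter is 'p' add pi- … -ul around the stem; stems whose second-to-last letter is 'f' or 'l' double the final consonant and add -oth.
So lezluwm → lezlwmast.

lezlwmast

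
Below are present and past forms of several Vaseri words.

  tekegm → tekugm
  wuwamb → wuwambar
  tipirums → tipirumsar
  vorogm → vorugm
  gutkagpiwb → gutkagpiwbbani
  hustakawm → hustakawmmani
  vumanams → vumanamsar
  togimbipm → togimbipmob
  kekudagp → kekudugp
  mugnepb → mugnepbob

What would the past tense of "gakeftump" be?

tekegm and hustakawm both end in -m yet inflect differently (tekugm, hustakawmmani), so the final letter is not what conditions the rule; the second-to-last letter is.
"gakeftump" has second-to-last letter 'm'. The stems whose second-to-last letter is 'm' (tipirums → tipirumsar, vumanams → vumanamsar, wuwamb → wuwambar) add -ar.
So gakeftump → gakeftumpar.

gakeftumpar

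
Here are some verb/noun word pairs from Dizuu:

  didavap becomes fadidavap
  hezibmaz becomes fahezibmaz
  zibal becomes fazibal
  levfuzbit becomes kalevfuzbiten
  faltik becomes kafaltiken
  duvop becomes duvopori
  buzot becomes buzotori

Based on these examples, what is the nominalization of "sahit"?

didavap and duvop both end in -p yet inflect differently (fadidavap, duvopori), so the final letter is not what conditions the rule; the last vowel is.
"sahit" has last vowel 'i'. The stems whose last vowel is 'i' (levfuzbit → kalevfuzbiten, faltik → kafaltiken) add ka- … -en around the stem.
The other patterns: stems whose last vowel is 'a' add the prefix fa-; stems whose last vowel is 'o' add -ori.
So sahit → kasahiten.

kasahiten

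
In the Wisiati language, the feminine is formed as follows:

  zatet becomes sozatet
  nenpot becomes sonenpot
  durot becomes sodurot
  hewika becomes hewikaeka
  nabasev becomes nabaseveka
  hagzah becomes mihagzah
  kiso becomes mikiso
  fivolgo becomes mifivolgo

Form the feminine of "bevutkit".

zatet and nabasev both have last vowel 'e' yet inflect differently (sozatet, nabaseveka), so the last vowel is not what conditions the rule; the final letter is.
"bevutkit" ends in -t. The stems ending in -t (zatet → sozatet, nenpot → sonenpot, durot → sodurot) add the prefix so-.
So bevutkit → sobevutkit.

sobevutkit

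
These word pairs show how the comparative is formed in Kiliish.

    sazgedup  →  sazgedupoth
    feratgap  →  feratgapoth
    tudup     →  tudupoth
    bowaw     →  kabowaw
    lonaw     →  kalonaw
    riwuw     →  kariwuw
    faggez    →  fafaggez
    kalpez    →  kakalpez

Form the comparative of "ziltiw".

"ziltiw" ends in -w. The stems ending in -w (bowaw → kabowaw, lonaw → kalonaw, riwuw → kariwuw) add the prefix ka-.
So ziltiw → kaziltiw.

kaziltiw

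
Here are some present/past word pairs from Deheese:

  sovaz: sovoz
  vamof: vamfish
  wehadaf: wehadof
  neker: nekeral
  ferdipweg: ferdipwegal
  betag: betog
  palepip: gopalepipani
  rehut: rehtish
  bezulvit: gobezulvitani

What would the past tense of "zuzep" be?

zuzepal

ferdipweg and betag both end in -g yet inflect differently (ferdipwegal, betog), so the final letter is not what conditions the rule; the last vowel is.
"zuzep" has last vowel 'e'. The stems whose last vowel is 'e' (neker → nekeral, ferdipweg → ferdipwegal) add -al.
So zuzep → zuzepal.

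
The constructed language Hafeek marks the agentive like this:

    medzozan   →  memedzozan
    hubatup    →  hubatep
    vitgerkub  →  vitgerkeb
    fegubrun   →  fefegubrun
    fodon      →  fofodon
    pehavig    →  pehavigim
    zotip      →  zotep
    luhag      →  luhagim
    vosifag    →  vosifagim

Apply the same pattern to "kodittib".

koditteb

medzozan and vosifag both have last vowel 'a' yet inflect differently (memedzozan, vosifagim), so the last vowel is not what conditions the rule; the final letter is.
"kodittib" ends in -b. The one such stem in the data (vitgerkub → vitgerkeb) changes the last vowel to 'e' (as do hubatup, zotip), so the same rule applies.
So kodittib → koditteb.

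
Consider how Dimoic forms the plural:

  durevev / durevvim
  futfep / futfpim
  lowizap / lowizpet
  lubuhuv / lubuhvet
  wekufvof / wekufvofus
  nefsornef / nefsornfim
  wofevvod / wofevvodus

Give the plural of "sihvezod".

"sihvezod" has last vowel 'o'. The stems whose last vowel is 'o' (wofevvod → wofevvodus, wekufvof → wekufvofus) add -us.
The other patterns: stems whose last vowel is 'e' delete the last vowel and add -im; stems whose last vowel is 'a' or 'u' delete the last vowel and add -et.
So sihvezod → sihvezodus.

sihvezodus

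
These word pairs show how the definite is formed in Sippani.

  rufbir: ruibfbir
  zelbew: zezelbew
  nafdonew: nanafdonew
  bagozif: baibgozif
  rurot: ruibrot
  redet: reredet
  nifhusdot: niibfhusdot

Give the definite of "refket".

redet and nifhusdot both end in -t yet inflect differently (reredet, niibfhusdot), so the final letter is not what conditions the rule; the last vowel is.
"refket" has last vowel 'e'. The stems whose last vowel is 'e' (redet → reredet, zelbew → zezelbew, nafdonew → nanafdonew) repeat the first consonant+vowel as a prefix.
The other pattern: stems whose last vowel is 'i' or 'o' insert -ib- after the first vowel.
So refket → rerefket.

rerefket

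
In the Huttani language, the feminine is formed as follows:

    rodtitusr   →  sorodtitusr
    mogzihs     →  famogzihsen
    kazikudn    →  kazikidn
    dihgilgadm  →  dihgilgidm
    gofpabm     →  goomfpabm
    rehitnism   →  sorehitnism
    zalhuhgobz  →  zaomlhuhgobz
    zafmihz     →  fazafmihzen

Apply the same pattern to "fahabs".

faomhabs

"fahabs" has second-to-last letter 'b'. The stems whose second-to-last letter is 'b' (gofpabm → goomfpabm, zalhuhgobz → zaomlhuhgobz) insert -om- after the first vowel.
So fahabs → faomhabs.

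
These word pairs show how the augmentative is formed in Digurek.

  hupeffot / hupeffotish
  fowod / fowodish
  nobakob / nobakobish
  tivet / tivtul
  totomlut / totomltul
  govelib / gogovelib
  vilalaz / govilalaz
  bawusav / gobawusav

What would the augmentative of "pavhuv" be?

pavhvul

hupeffot and tivet both end in -t yet inflect differently (hupeffotish, tivtul), so the final letter is not what conditions the rule; the last vowel is.
"pavhuv" has last vowel 'u'. The one such stem in the data (totomlut → totomltul) deletes the last vowel and adds -ul (as does tivet), so the same rule applies.
So pavhuv → pavhvul.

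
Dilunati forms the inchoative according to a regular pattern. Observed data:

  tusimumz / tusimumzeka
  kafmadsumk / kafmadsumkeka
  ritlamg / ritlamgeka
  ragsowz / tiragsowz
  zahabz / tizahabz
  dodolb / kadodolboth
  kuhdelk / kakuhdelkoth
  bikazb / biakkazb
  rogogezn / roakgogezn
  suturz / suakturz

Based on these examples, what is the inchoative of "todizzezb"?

toakdizzezb

tusimumz and ragsowz both end in -z yet inflect differently (tusimumzeka, tiragsowz), so the final letter is not what conditions the rule; the second-to-last letter is.
"todizzezb" has second-to-last letter 'z'. The stems whose second-to-last letter is 'z' (bikazb → biakkazb, rogogezn → roakgogezn) insert -ak- after the first vowel.
The other patterns: stems whose second-to-last letter is 'm' add -eka; stems whose second-to-last letter is 'b' or 'w' add the prefix ti-; stems whose second-to-last letter is 'l' add ka- … -oth around the stem.
So todizzezb → toakdizzezb.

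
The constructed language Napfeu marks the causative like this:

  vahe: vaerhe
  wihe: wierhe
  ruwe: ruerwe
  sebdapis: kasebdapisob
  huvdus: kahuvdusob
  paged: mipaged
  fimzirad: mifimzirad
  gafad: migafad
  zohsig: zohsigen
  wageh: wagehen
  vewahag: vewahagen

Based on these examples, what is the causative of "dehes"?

vahe and paged both have last vowel 'e' yet inflect differently (vaerhe, mipaged), so the last vowel is not what conditions the rule; the final letter is.
"dehes" ends in -s. The stems ending in -s (sebdapis → kasebdapisob, huvdus → kahuvdusob) add ka- … -ob around the stem.
So dehes → kadehesob.

kadehesob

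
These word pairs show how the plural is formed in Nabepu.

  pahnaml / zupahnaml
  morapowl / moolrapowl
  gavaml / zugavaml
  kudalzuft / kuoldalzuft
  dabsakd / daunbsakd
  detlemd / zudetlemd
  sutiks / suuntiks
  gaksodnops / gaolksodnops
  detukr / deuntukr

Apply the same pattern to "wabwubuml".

dabsakd and detlemd both end in -d yet inflect differently (daunbsakd, zudetlemd), so the final letter is not what conditions the rule; the second-to-last letter is.
"wabwubuml" has second-to-last letter 'm'. The stems whose second-to-last letter is 'm' (detlemd → zudetlemd, gavaml → zugavaml, pahnaml → zupahnaml) add the prefix zu-.
So wabwubuml → zuwabwubuml.

zuwabwubuml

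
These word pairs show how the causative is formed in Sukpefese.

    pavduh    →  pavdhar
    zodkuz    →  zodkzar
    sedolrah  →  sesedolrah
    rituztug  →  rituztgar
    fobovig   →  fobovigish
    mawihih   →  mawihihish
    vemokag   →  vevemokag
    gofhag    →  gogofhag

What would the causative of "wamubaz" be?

fobovig and gofhag both end in -g yet inflect differently (fobovigish, gogofhag), so the final letter is not what conditions the rule; the last vowel is.
"wamubaz" has last vowel 'a'. The stems whose last vowel is 'a' (gofhag → gogofhag, sedolrah → sesedolrah, vemokag → vevemokag) repeat the first consonant+vowel as a prefix.
The other patterns: stems whose last vowel is 'i' add -ish; stems whose last vowel is 'u' delete the last vowel and add -ar.
So wamubaz → wawamubaz.

wawamubaz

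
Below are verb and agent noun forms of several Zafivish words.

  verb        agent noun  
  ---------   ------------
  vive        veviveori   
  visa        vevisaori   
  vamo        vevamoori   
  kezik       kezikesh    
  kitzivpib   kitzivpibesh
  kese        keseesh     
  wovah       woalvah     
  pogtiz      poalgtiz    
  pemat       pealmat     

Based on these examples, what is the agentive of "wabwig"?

"wabwig" begins with w-. The one such stem in the data (wovah → woalvah) inserts -al- after the first vowel (as do pogtiz, pemat), so the same rule applies.
The other patterns: stems beginning with v- add ve- … -ori around the stem; stems beginning with k- add -esh.
So wabwig → waalbwig.

waalbwig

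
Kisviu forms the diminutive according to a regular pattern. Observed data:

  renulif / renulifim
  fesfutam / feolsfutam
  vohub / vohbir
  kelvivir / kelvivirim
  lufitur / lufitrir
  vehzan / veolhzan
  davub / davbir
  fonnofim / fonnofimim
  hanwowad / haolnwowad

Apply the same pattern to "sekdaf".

"sekdaf" has last vowel 'a'. The stems whose last vowel is 'a' (fesfutam → feolsfutam, vehzan → veolhzan, hanwowad → haolnwowad) insert -ol- after the first vowel.
The other patterns: stems whose last vowel is 'u' delete the last vowel and add -ir; stems whose last vowel is 'i' add -im.
So sekdaf → seolkdaf.

seolkdaf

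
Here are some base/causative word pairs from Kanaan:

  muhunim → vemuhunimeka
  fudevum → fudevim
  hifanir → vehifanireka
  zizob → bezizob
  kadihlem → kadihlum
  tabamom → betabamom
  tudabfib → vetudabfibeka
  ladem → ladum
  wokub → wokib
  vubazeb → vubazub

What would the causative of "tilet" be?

"tilet" has last vowel 'e'. The stems whose last vowel is 'e' (ladem → ladum, kadihlem → kadihlum, vubazeb → vubazub) change the last vowel to 'u'.
So tilet → tilut.

tilut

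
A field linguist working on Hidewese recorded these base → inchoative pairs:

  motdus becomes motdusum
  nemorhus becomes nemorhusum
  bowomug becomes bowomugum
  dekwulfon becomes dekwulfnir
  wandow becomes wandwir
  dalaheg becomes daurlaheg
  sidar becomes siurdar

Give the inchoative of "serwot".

"serwot" has last vowel 'o'. The stems whose last vowel is 'o' (dekwulfon → dekwulfnir, wandow → wandwir) delete the last vowel and add -ir.
The other patterns: stems whose last vowel is 'u' add -um; stems whose last vowel is 'a' or 'e' insert -ur- after the first vowel.
So serwot → serwtir.

serwtir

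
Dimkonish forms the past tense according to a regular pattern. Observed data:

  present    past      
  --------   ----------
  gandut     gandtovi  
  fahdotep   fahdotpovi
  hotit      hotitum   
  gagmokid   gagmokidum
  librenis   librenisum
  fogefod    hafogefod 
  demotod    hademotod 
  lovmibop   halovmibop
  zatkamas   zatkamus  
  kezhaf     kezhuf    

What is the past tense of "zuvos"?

hazuvos

"zuvos" has last vowel 'o'. The stems whose last vowel is 'o' (fogefod → hafogefod, demotod → hademotod, lovmibop → halovmibop) add the prefix ha-.
The other patterns: stems whose last vowel is 'e' or 'u' delete the last vowel and add -ovi; stems whose last vowel is 'i' add -um; stems whose last vowel is 'a' change the last vowel to 'u'.
So zuvos → hazuvos.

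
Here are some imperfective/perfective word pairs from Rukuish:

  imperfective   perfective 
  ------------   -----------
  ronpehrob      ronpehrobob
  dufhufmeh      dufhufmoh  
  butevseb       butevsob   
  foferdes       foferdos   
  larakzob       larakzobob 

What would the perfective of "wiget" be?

larakzob and butevseb both end in -b yet inflect differently (larakzobob, butevsob), so the final letter is not what conditions the rule; the last vowel is.
"wiget" has last vowel 'e'. The stems whose last vowel is 'e' (dufhufmeh → dufhufmoh, butevseb → butevsob, foferdes → foferdos) change the last vowel to 'o'.
So wiget → wigot.

wigot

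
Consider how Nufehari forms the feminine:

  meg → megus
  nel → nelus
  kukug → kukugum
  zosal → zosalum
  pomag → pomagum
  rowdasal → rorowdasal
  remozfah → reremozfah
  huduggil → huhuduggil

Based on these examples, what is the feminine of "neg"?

negus

meg and kukug both end in -g yet inflect differently (megus, kukugum), so the final letter is not what conditions the rule; the number of vowels is.
"neg" has 1 vowel. The stems with 1 vowel (meg → megus, nel → nelus) add -us.
The other patterns: stems with 2 vowels add -um; stems with 3 vowels repeat the first consonant+vowel as a prefix.
So neg → negus.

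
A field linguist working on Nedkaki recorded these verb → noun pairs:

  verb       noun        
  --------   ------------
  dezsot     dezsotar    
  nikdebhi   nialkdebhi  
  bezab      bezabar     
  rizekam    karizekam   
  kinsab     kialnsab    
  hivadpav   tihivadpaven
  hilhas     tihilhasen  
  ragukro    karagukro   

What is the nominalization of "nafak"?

bezab and kinsab both end in -b yet inflect differently (bezabar, kialnsab), so the final letter is not what conditions the rule; the first letter is.
"nafak" begins with n-. The one such stem in the data (nikdebhi → nialkdebhi) inserts -al- after the first vowel (as does kinsab), so the same rule applies.
So nafak → naalfak.

naalfak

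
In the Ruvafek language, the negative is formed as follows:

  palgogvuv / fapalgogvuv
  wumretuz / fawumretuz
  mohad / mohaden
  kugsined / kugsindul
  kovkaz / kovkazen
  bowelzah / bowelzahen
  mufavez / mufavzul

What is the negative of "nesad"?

kovkaz and wumretuz both end in -z yet inflect differently (kovkazen, fawumretuz), so the final letter is not what conditions the rule; the last vowel is.
"nesad" has last vowel 'a'. The stems whose last vowel is 'a' (bowelzah → bowelzahen, kovkaz → kovkazen, mohad → mohaden) add -en.
So nesad → nesaden.

nesaden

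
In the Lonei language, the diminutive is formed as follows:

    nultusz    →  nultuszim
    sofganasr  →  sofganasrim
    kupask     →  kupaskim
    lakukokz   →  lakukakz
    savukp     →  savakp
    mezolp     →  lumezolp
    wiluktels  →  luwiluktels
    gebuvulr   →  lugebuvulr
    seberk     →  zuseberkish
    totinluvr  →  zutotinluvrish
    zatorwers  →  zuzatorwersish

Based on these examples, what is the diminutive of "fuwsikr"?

nultusz and lakukokz both end in -z yet inflect differently (nultuszim, lakukakz), so the final letter is not what conditions the rule; the second-to-last letter is.
"fuwsikr" has second-to-last letter 'k'. The stems whose second-to-last letter is 'k' (lakukokz → lakukakz, savukp → savakp) change the last vowel to 'a'.
The other patterns: stems whose second-to-last letter is 's' add -im; stems whose second-to-last letter is 'l' add the prefix lu-; stems whose second-to-last letter is 'r' or 'v' add zu- … -ish around the stem.
So fuwsikr → fuwsakr.

fuwsakr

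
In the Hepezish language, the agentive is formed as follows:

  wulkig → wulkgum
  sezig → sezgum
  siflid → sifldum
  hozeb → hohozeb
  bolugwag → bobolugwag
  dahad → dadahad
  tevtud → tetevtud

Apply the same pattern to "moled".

"moled" has last vowel 'e'. The one such stem in the data (hozeb → hohozeb) repeats the first consonant+vowel as a prefix (as do bolugwag, dahad), so the same rule applies.
So moled → momoled.

momoled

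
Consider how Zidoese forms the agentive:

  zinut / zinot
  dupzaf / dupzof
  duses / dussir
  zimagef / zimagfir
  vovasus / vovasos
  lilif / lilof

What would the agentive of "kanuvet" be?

"kanuvet" has last vowel 'e'. The stems whose last vowel is 'e' (duses → dussir, zimagef → zimagfir) delete the last vowel and add -ir.
The other pattern: stems whose last vowel is 'a', 'i' or 'u' change the last vowel to 'o'.
So kanuvet → kanuvtir.

kanuvtir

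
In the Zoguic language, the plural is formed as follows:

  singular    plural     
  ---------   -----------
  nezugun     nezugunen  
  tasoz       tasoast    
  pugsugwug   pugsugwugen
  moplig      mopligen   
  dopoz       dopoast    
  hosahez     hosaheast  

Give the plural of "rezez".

hosahez and pugsugwug both have 3 vowels yet inflect differently (hosaheast, pugsugwugen), so the number of vowels is not what conditions the rule; the final letter is.
"rezez" ends in -z. The stems ending in -z (dopoz → dopoast, hosahez → hosaheast, tasoz → tasoast) drop the final letter and add -ast.
The other pattern: stems ending in -g or -n add -en.
So rezez → rezeast.

rezeast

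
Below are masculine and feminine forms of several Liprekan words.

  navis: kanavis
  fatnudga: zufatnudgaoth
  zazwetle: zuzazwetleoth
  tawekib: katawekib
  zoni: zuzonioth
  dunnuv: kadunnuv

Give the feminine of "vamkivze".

"vamkivze" ends in a vowel. The stems ending in a vowel (fatnudga → zufatnudgaoth, zoni → zuzonioth, zazwetle → zuzazwetleoth) add zu- … -oth around the stem.
The other pattern: stems ending in a consonant add the prefix ka-.
So vamkivze → zuvamkivzeoth.

zuvamkivzeoth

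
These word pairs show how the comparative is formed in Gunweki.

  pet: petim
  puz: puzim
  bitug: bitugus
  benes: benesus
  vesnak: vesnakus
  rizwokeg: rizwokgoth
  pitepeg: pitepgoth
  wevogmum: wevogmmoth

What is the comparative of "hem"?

bitug and rizwokeg both end in -g yet inflect differently (bitugus, rizwokgoth), so the final letter is not what conditions the rule; the number of vowels is.
"hem" has 1 vowel. The stems with 1 vowel (pet → petim, puz → puzim) add -im.
The other patterns: stems with 2 vowels add -us; stems with 3 vowels delete the last vowel and add -oth.
So hem → hemim.

hemim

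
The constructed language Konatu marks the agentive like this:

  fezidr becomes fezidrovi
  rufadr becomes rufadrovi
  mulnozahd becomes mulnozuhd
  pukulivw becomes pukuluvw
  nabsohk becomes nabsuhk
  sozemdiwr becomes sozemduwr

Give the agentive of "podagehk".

podaguhk

"podagehk" has second-to-last letter 'h'. The stems whose second-to-last letter is 'h' (mulnozahd → mulnozuhd, nabsohk → nabsuhk) change the last vowel to 'u'.
So podagehk → podaguhk.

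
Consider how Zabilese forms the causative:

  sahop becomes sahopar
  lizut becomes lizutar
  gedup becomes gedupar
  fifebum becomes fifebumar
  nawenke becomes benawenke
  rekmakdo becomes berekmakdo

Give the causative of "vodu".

"vodu" ends in a vowel. The stems ending in a vowel (nawenke → benawenke, rekmakdo → berekmakdo) add the prefix be-.
The other pattern: stems ending in a consonant add -ar.
So vodu → bevodu.

bevodu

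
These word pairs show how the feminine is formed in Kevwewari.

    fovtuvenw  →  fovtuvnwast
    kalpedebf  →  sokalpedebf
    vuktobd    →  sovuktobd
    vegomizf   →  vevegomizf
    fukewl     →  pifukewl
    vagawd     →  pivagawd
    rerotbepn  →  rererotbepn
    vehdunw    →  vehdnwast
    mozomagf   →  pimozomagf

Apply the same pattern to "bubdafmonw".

"bubdafmonw" has second-to-last letter 'n'. The stems whose second-to-last letter is 'n' (fovtuvenw → fovtuvnwast, vehdunw → vehdnwast) delete the last vowel and add -ast.
The other patterns: stems whose second-to-last letter is 'b' add the prefix so-; stems whose second-to-last letter is 'p' or 'z' repeat the first consonant+vowel as a prefix; stems whose second-to-last letter is 'g' or 'w' add the prefix pi-.
So bubdafmonw → bubdafmnwast.

bubdafmnwast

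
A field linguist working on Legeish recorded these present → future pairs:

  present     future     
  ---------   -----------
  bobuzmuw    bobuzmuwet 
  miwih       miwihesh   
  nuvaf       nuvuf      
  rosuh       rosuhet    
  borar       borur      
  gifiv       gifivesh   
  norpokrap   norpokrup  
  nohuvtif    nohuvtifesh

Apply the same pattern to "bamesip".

"bamesip" has last vowel 'i'. The stems whose last vowel is 'i' (nohuvtif → nohuvtifesh, miwih → miwihesh, gifiv → gifivesh) add -esh.
So bamesip → bamesipesh.

bamesipesh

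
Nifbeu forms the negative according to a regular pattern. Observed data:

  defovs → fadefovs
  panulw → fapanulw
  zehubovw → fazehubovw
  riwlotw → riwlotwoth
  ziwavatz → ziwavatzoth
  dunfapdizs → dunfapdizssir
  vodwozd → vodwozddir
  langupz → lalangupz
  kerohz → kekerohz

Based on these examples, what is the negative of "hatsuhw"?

panulw and riwlotw both end in -w yet inflect differently (fapanulw, riwlotwoth), so the final letter is not what conditions the rule; the second-to-last letter is.
"hatsuhw" has second-to-last letter 'h'. The one such stem in the data (kerohz → kekerohz) repeats the first consonant+vowel as a prefix (as does langupz), so the same rule applies.
The other patterns: stems whose second-to-last letter is 'l' or 'v' add the prefix fa-; stems whose second-to-last letter is 't' add -oth; stems whose second-to-last letter is 'z' double the final consonant and add -ir.
So hatsuhw → hahatsuhw.

hahatsuhw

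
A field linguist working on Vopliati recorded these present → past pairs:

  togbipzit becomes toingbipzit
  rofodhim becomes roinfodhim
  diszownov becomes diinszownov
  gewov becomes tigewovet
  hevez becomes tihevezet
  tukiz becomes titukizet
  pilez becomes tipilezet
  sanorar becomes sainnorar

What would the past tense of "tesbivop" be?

"tesbivop" has 3 vowels. The stems with 3 vowels (diszownov → diinszownov, togbipzit → toingbipzit, rofodhim → roinfodhim) insert -in- after the first vowel.
The other pattern: stems with 2 vowels add ti- … -et around the stem.
So tesbivop → teinsbivop.

teinsbivop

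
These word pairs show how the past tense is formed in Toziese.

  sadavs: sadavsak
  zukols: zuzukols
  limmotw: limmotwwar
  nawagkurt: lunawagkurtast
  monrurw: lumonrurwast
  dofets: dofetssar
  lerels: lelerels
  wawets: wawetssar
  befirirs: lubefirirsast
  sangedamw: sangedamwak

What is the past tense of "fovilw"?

fofovilw

dofets and lerels both end in -s yet inflect differently (dofetssar, lelerels), so the final letter is not what conditions the rule; the second-to-last letter is.
"fovilw" has second-to-last letter 'l'. The stems whose second-to-last letter is 'l' (lerels → lelerels, zukols → zuzukols) repeat the first consonant+vowel as a prefix.
So fovilw → fofovilw.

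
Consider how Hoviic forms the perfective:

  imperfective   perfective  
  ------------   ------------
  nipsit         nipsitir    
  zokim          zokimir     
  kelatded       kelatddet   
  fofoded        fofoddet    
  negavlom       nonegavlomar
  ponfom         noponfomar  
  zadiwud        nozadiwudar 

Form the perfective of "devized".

zokim and negavlom both end in -m yet inflect differently (zokimir, nonegavlomar), so the final letter is not what conditions the rule; the last vowel is.
"devized" has last vowel 'e'. The stems whose last vowel is 'e' (kelatded → kelatddet, fofoded → fofoddet) delete the last vowel and add -et.
The other patterns: stems whose last vowel is 'i' add -ir; stems whose last vowel is 'o' or 'u' add no- … -ar around the stem.
So devized → devizdet.

devizdet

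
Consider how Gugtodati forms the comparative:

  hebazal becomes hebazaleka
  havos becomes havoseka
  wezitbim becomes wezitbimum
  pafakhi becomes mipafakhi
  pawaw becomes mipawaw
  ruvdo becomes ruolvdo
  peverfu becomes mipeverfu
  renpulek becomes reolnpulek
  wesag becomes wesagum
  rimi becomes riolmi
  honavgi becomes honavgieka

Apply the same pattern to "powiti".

mipowiti

"powiti" begins with p-. The stems beginning with p- (pawaw → mipawaw, peverfu → mipeverfu, pafakhi → mipafakhi) add the prefix mi-.
So powiti → mipowiti.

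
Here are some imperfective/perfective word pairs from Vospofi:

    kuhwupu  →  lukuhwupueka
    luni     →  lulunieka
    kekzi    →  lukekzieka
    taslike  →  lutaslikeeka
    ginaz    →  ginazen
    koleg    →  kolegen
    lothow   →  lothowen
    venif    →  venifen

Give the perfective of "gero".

lugeroeka

"gero" ends in a vowel. The stems ending in a vowel (kuhwupu → lukuhwupueka, luni → lulunieka, kekzi → lukekzieka) add lu- … -eka around the stem.
The other pattern: stems ending in a consonant add -en.
So gero → lugeroeka.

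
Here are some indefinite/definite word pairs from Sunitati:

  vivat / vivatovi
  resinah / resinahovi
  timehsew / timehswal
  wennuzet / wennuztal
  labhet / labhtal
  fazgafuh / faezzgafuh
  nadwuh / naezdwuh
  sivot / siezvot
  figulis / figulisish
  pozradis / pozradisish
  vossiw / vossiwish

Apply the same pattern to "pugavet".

pugavtal

vivat and wennuzet both end in -t yet inflect differently (vivatovi, wennuztal), so the final letter is not what conditions the rule; the last vowel is.
"pugavet" has last vowel 'e'. The stems whose last vowel is 'e' (timehsew → timehswal, wennuzet → wennuztal, labhet → labhtal) delete the last vowel and add -al.
So pugavet → pugavtal.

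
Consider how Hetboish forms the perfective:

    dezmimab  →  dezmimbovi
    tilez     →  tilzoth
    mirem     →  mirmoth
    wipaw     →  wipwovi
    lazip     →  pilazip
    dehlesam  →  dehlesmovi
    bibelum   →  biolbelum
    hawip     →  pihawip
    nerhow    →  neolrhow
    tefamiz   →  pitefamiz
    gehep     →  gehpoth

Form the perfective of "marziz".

pimarziz

wipaw and nerhow both end in -w yet inflect differently (wipwovi, neolrhow), so the final letter is not what conditions the rule; the last vowel is.
"marziz" has last vowel 'i'. The stems whose last vowel is 'i' (lazip → pilazip, tefamiz → pitefamiz, hawip → pihawip) add the prefix pi-.
The other patterns: stems whose last vowel is 'a' delete the last vowel and add -ovi; stems whose last vowel is 'o' or 'u' insert -ol- after the first vowel; stems whose last vowel is 'e' delete the last vowel and add -oth.
So marziz → pimarziz.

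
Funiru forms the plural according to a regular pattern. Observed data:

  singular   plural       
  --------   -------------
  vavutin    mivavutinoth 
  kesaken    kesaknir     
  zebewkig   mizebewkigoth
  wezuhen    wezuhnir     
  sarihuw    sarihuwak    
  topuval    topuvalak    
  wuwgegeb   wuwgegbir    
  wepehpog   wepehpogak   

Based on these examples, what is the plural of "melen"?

kesaken and vavutin both end in -n yet inflect differently (kesaknir, mivavutinoth), so the final letter is not what conditions the rule; the last vowel is.
"melen" has last vowel 'e'. The stems whose last vowel is 'e' (kesaken → kesaknir, wuwgegeb → wuwgegbir, wezuhen → wezuhnir) delete the last vowel and add -ir.
The other patterns: stems whose last vowel is 'i' add mi- … -oth around the stem; stems whose last vowel is 'a', 'o' or 'u' add -ak.
So melen → melnir.

melnir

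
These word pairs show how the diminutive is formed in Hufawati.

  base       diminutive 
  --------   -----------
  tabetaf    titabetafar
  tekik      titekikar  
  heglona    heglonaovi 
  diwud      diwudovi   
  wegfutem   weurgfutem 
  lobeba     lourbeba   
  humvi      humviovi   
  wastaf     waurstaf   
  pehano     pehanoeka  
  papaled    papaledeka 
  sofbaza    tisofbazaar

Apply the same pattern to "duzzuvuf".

duzzuvufovi

papaled and diwud both end in -d yet inflect differently (papaledeka, diwudovi), so the final letter is not what conditions the rule; the first letter is.
"duzzuvuf" begins with d-. The one such stem in the data (diwud → diwudovi) adds -ovi, so the same rule applies.
The other patterns: stems beginning with p- add -eka; stems beginning with l- or w- insert -ur- after the first vowel; stems beginning with s- or t- add ti- … -ar around the stem.
So duzzuvuf → duzzuvufovi.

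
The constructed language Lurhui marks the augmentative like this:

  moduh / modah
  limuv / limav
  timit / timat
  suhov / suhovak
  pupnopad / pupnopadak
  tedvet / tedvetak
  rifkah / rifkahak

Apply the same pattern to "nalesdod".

nalesdodak

"nalesdod" has last vowel 'o'. The one such stem in the data (suhov → suhovak) adds -ak, so the same rule applies.
So nalesdod → nalesdodak.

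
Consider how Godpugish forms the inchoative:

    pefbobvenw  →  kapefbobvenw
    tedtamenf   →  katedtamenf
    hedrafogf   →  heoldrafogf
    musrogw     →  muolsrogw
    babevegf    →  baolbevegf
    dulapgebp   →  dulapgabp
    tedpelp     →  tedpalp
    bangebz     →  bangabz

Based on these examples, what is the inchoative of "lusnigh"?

tedtamenf and hedrafogf both end in -f yet inflect differently (katedtamenf, heoldrafogf), so the final letter is not what conditions the rule; the second-to-last letter is.
"lusnigh" has second-to-last letter 'g'. The stems whose second-to-last letter is 'g' (hedrafogf → heoldrafogf, musrogw → muolsrogw, babevegf → baolbevegf) insert -ol- after the first vowel.
The other patterns: stems whose second-to-last letter is 'n' add the prefix ka-; stems whose second-to-last letter is 'b' or 'l' change the last vowel to 'a'.
So lusnigh → luolsnigh.

luolsnigh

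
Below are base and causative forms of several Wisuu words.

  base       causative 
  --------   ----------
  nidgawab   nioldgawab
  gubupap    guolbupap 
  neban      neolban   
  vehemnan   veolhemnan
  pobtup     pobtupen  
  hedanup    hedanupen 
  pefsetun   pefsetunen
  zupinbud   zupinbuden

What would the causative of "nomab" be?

noolmab

gubupap and pobtup both end in -p yet inflect differently (guolbupap, pobtupen), so the final letter is not what conditions the rule; the last vowel is.
"nomab" has last vowel 'a'. The stems whose last vowel is 'a' (nidgawab → nioldgawab, gubupap → guolbupap, neban → neolban) insert -ol- after the first vowel.
The other pattern: stems whose last vowel is 'u' add -en.
So nomab → noolmab.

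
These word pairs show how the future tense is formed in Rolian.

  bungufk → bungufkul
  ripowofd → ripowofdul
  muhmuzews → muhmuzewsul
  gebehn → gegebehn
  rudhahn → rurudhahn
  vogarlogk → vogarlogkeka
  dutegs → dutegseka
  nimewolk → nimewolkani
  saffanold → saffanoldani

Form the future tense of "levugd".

bungufk and vogarlogk both end in -k yet inflect differently (bungufkul, vogarlogkeka), so the final letter is not what conditions the rule; the second-to-last letter is.
"levugd" has second-to-last letter 'g'. The stems whose second-to-last letter is 'g' (vogarlogk → vogarlogkeka, dutegs → dutegseka) add -eka.
The other patterns: stems whose second-to-last letter is 'f' or 'w' add -ul; stems whose second-to-last letter is 'h' repeat the first consonant+vowel as a prefix; stems whose second-to-last letter is 'l' add -ani.
So levugd → levugdeka.

levugdeka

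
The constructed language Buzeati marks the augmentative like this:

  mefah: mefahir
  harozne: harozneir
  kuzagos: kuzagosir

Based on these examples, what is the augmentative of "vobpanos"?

Every pair shown (mefah → mefahir, harozne → harozneir, kuzagos → kuzagosir) follows the same rule: add -ir.
So vobpanos → vobpanosir.

vobpanosir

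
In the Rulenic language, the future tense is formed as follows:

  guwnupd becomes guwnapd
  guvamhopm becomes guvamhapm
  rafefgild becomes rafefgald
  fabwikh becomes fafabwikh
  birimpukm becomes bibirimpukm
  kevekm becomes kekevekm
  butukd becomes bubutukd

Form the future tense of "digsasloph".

"digsasloph" has second-to-last letter 'p'. The stems whose second-to-last letter is 'p' (guvamhopm → guvamhapm, guwnupd → guwnapd) change the last vowel to 'a'.
The other pattern: stems whose second-to-last letter is 'k' repeat the first consonant+vowel as a prefix.
So digsasloph → digsaslaph.

digsaslaph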